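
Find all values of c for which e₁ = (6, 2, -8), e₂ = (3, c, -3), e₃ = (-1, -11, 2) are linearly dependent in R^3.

The vectors are dependent exactly when the determinant of the matrix with rows e₁, e₂, e₃ vanishes.
Expanding, det = 4*c + 60.
Setting this to zero gives c = -15.

c = -15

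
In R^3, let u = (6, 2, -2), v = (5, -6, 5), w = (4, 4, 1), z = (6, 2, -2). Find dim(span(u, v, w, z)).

3

Put the 3×4 matrix [u|v|w|z] into echelon form.
There are 3 pivot columns, so rank = 3.
(With 4 elements in a 3-dimensional space the rank is at most 3.)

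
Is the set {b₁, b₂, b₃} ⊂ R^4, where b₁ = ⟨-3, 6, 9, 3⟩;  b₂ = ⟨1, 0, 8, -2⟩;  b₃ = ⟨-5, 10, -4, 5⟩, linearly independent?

linearly independent

Place the vectors as rows of a 3×4 matrix and reduce to echelon form.
The reduction yields 3 nonzero rows, so the rank is 3.
Since rank = 3 (the number of vectors), the set is linearly independent.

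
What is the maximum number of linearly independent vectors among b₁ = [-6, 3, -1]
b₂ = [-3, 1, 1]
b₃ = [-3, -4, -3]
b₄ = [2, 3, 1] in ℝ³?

3

Apply Gaussian elimination to the matrix whose rows are b₁, b₂, b₃, b₄.
The echelon form has 3 nonzero rows, so the rank is 3.
(With 4 elements in a 3-dimensional space the rank is at most 3.)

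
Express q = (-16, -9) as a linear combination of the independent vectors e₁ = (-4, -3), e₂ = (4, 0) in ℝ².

Write q = a₁e₁ + a₂e₂ and equate components.
Back-substitution yields (a₁, a₂) = (3, -1).

q = 3e₁ - e₂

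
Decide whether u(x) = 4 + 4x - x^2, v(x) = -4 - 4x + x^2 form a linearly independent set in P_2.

Take coordinates with respect to the standard basis {1, x, x^2}.
Place the vectors as rows of a 2×3 matrix and reduce to echelon form.
The reduction yields 1 nonzero row, so the rank is 1.
Since rank 1 < 2, the set is linearly dependent.
Indeed u + v = 0.

linearly dependent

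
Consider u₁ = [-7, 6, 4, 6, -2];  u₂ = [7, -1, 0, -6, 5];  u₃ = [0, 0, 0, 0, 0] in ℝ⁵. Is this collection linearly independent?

One of the vectors is the zero vector, so the set is linearly dependent.

linearly dependent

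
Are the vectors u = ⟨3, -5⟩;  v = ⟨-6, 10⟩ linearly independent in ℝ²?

linearly dependent

Place the vectors as rows of a 2×2 matrix and reduce to echelon form.
The reduction yields 1 nonzero row, so the rank is 1.
Since rank 1 < 2, the set is linearly dependent.
Indeed 2u + v = 0.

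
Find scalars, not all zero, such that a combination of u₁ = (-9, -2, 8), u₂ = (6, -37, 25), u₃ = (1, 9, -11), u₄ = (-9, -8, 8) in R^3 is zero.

3u₁ + u₂ + 3u₃ - 2u₄ = 0

Solve the homogeneous system with u₁, u₂, u₃, u₄ as columns by row-reducing the coefficient matrix.
A generator of the null space is (3, 1, 3, -2).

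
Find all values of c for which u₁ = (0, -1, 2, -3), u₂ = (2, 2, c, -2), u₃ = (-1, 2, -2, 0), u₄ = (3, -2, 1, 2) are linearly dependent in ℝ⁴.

Dependence holds iff the 4×4 matrix [u₁ u₂ u₃ u₄] is singular.
Expanding, det = -10*c - 20.
This vanishes exactly when c = -2.

c = -2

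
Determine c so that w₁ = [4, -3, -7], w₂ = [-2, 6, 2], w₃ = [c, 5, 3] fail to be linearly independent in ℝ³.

The set is linearly dependent precisely when det[w₁; w₂; w₃] = 0.
Cofactor expansion gives det = 36*c + 84.
This vanishes exactly when c = -7/3.

c = -7/3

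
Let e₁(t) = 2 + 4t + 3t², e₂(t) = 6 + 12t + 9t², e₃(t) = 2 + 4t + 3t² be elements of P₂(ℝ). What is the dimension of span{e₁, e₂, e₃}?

Pass to coordinate vectors with respect to the basis {1, t, t²}.
Form the matrix with e₁, e₂, e₃ as columns and reduce.
The echelon form has 1 nonzero row, so the rank is 1.

1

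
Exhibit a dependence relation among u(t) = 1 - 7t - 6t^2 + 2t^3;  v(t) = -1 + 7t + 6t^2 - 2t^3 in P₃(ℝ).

u + v = 0

Pass to coordinate vectors relative to the basis {1, t, …, t^3}.
Row-reduce the matrix with u, v as columns; the null space gives the coefficients.
A generator of the null space is (1, 1).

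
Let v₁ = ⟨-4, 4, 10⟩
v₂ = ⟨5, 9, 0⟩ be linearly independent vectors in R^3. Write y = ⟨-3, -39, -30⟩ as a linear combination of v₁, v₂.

y = -3v₁ - 3v₂

Since v₁, v₂ are independent, the coefficients expressing y are uniquely determined by a linear system.
Back-substitution yields (α₁, α₂) = (-3, -3).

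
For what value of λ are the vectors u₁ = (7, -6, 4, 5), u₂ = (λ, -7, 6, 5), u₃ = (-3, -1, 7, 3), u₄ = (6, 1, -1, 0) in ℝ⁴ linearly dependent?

λ = -13/6

The vectors are dependent exactly when the determinant of the matrix with rows u₁, u₂, u₃, u₄ vanishes.
Cofactor expansion gives det = 36*λ + 78.
Solving 36*λ + 78 = 0 yields λ = -13/6.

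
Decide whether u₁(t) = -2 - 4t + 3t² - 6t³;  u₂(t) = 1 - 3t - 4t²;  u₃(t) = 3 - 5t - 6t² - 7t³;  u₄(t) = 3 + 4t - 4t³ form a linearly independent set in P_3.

linearly independent

Write each element as a coordinate vector in ℝ⁴ using {1, t, …, t³}.
The matrix [u₁|u₂|u₃|u₄] has determinant 45.
A nonzero determinant means the columns are linearly independent.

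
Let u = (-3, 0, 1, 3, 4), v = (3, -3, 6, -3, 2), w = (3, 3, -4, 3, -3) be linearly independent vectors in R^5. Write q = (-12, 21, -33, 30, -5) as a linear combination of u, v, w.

Write q = c₁u + … + c₃w and equate components.
The system has the unique solution (c₁, c₂, c₃) = (3, -4, 3).

q = 3u - 4v + 3w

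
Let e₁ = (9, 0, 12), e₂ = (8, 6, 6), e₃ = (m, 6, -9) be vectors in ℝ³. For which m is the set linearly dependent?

m = -13/4

Dependence holds iff the 3×3 matrix [e₁ e₂ e₃] is singular.
Cofactor expansion gives det = -72*m - 234.
Solving -72*m - 234 = 0 yields m = -13/4.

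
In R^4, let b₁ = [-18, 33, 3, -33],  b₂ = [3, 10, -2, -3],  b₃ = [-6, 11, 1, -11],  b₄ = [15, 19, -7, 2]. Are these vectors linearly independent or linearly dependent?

One vector is a scalar multiple of another, so the set is dependent.

linearly dependent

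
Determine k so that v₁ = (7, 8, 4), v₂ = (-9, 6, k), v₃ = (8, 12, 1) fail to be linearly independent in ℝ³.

k = -51/2

The set is linearly dependent precisely when det[v₁; v₂; v₃] = 0.
The determinant works out to -20*k - 510.
This vanishes exactly when k = -51/2.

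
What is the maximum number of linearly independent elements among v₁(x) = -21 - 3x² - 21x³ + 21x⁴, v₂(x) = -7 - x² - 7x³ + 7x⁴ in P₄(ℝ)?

Use coordinates relative to {1, x, …, x⁴}.
Form the matrix with v₁, v₂ as columns and reduce.
The echelon form has 1 nonzero row, so the rank is 1.

1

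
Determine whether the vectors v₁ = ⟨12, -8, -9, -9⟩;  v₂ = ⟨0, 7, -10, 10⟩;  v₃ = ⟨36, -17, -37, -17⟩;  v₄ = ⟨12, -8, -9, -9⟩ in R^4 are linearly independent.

Two of the vectors are equal, giving an immediate dependence.

linearly dependent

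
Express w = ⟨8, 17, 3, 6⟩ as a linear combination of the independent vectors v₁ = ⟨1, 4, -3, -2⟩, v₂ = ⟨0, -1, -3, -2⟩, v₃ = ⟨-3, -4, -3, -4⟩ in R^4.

w = 2v₁ - v₂ - 2v₃

Solve the system with v₁, v₂, v₃ as columns and w as the right-hand side.
Back-substitution yields (α₁, α₂, α₃) = (2, -1, -2).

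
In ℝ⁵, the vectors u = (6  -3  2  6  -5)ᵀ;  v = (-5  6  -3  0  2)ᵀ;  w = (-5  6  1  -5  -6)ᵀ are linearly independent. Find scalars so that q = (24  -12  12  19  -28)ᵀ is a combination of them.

q = 4u - v + w

Set up the augmented matrix [u | v | w | q] and row-reduce.
Row-reducing the augmented matrix gives the unique coefficients (α₁, α₂, α₃) = (4, -1, 1).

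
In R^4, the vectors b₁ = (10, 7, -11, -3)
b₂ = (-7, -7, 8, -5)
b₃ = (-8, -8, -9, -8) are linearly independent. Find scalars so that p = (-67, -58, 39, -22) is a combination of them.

p = -3b₁ + 3b₂ + 2b₃

Set up the augmented matrix [b₁ | b₂ | b₃ | p] and row-reduce.
Back-substitution yields (α₁, α₂, α₃) = (-3, 3, 2).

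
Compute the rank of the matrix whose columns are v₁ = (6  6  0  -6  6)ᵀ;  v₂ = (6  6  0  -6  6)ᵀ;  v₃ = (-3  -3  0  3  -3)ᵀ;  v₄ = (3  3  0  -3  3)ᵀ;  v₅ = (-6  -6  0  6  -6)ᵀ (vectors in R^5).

Form the matrix with v₁, v₂, v₃, v₄, v₅ as columns and reduce.
The echelon form has 1 nonzero row, so the rank is 1.

1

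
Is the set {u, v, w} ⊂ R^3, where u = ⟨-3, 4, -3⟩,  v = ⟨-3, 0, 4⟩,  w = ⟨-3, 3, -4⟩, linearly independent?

The matrix [u|v|w] has determinant -33.
A nonzero determinant means the columns are linearly independent.

linearly independent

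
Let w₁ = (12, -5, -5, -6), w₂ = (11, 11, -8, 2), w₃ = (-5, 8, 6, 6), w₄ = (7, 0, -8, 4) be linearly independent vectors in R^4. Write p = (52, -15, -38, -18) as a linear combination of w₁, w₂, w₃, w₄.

p = 2w₁ + w₂ - 2w₃ + w₄

Write p = c₁w₁ + … + c₄w₄ and equate components.
Back-substitution yields (c₁, …, c₄) = (2, 1, -2, 1).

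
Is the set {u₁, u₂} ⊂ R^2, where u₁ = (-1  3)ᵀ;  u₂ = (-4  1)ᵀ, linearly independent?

Row-reduce the matrix whose columns are u₁, u₂.
The reduction yields 2 nonzero rows, so the rank is 2.
Since rank = 2 (the number of vectors), the set is linearly independent.

linearly independent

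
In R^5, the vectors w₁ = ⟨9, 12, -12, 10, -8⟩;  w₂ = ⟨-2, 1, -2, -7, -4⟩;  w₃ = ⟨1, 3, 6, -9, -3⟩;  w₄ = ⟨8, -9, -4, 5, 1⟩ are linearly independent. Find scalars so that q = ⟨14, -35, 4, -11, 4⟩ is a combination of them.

Solve the system with w₁, w₂, w₃, w₄ as columns and q as the right-hand side.
Back-substitution yields (a₁, …, a₄) = (-1, 1, 1, 3).

q = -w₁ + w₂ + w₃ + 3w₄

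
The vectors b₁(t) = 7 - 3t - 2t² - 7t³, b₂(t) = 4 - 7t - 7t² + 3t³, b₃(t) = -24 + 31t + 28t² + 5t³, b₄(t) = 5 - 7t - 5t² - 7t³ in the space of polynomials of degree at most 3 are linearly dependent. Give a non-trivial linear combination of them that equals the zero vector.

Take coordinates with respect to {1, t, …, t³}.
Write the vectors as columns of a matrix and find a nonzero vector in its null space.
The free variable yields coefficients (1, 3, 1, 1) (any nonzero multiple also works).

b₁ + 3b₂ + b₃ + b₄ = 0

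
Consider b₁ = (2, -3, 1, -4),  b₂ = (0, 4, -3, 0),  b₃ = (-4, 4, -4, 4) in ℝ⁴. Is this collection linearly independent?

Place the vectors as rows of a 3×4 matrix and reduce to echelon form.
The reduction yields 3 nonzero rows, so the rank is 3.
Since rank = 3 (the number of vectors), the set is linearly independent.

linearly independent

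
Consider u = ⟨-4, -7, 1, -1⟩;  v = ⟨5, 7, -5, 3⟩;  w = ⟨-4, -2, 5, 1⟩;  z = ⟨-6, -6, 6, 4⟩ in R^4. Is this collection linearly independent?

linearly independent

Row-reduce the matrix whose columns are u, v, w, z.
The reduction yields 4 nonzero rows, so the rank is 4.
Since rank = 4 (the number of vectors), the set is linearly independent.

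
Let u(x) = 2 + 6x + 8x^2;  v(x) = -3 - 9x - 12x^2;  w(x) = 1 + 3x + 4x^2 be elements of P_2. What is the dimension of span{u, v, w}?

Pass to coordinate vectors with respect to the basis {1, x, x^2}.
Form the matrix with u, v, w as columns and reduce.
Exactly 1 pivot survives; hence the rank is 1.

1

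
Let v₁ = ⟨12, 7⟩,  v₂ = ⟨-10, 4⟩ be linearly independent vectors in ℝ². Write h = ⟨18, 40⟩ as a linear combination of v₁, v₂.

h = 4v₁ + 3v₂

Write h = c₁v₁ + c₂v₂ and equate components.
The system has the unique solution (c₁, c₂) = (4, 3).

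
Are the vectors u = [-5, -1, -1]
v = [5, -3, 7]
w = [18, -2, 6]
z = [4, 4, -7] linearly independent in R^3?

There are 4 vectors in a 3-dimensional space, so they cannot be linearly independent.

linearly dependent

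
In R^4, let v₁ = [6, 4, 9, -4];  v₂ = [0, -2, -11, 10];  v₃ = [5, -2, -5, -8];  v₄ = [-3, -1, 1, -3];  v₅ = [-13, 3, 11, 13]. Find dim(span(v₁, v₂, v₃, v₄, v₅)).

Put the 4×5 matrix [v₁|v₂|v₃|v₄|v₅] into echelon form.
Exactly 3 pivots survive; hence the rank is 3.
(With 5 elements in a 4-dimensional space the rank is at most 4.)

3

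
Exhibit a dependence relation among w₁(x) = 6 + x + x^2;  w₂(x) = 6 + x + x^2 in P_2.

w₁ - w₂ = 0

Pass to coordinate vectors relative to the basis {1, x, x^2}.
Write the vectors as columns of a matrix and find a nonzero vector in its null space.
A generator of the null space is (1, -1).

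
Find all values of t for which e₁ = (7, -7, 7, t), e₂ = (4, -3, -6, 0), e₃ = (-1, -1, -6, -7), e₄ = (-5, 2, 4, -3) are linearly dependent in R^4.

The vectors are dependent exactly when the determinant of the matrix with rows e₁, e₂, e₃, e₄ vanishes.
The determinant works out to 28*t - 504.
This vanishes exactly when t = 18.

t = 18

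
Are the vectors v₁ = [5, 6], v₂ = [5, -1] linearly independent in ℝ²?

Form the 2×2 matrix with these as columns; its determinant is -35.
A nonzero determinant means the columns are linearly independent.

linearly independent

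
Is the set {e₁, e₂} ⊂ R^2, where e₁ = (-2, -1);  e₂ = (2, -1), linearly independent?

linearly independent

Row-reduce the matrix whose columns are e₁, e₂.
The reduction yields 2 nonzero rows, so the rank is 2.
Since rank = 2 (the number of vectors), the set is linearly independent.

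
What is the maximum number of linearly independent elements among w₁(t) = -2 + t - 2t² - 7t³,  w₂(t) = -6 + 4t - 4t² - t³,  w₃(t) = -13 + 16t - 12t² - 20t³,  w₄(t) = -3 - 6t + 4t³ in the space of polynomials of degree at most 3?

Use coordinates relative to {1, t, …, t³}.
Form the matrix with w₁, w₂, w₃, w₄ as columns and reduce.
Reduction leaves 3 leading entries, giving rank 3.

3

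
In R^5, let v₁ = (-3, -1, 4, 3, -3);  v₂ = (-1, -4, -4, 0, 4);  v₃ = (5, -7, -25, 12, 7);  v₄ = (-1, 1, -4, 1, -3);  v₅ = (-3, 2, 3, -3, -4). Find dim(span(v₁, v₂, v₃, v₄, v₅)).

Form the matrix with v₁, v₂, v₃, v₄, v₅ as columns and reduce.
There are 4 pivot columns, so rank = 4.

dim = 4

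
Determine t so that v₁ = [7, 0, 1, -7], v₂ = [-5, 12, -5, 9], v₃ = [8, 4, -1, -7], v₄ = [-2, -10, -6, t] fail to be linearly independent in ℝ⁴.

Place the vectors as rows of a 4×4 matrix; dependence ⇔ determinant zero.
Cofactor expansion gives det = -60*t - 340.
Solving -60*t - 340 = 0 yields t = -17/3.

t = -17/3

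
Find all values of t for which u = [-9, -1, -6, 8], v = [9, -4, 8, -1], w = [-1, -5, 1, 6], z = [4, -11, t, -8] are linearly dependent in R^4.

t = 23/6

Place the vectors as rows of a 4×4 matrix; dependence ⇔ determinant zero.
Cofactor expansion gives det = 78*t - 299.
Setting this to zero gives t = 23/6.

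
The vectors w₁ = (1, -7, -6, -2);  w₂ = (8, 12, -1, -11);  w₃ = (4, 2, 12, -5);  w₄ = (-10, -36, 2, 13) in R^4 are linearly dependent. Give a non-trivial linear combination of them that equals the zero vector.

2w₁ - 2w₂ + w₃ - w₄ = 0

Set up α₁w₁ + … + α₄w₄ = 0 and solve the homogeneous system.
One solution (up to scaling) is (2, -2, 1, -1).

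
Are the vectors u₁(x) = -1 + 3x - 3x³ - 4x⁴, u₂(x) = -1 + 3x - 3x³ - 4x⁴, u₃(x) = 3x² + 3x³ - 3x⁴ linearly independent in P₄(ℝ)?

Take coordinates with respect to the standard basis {1, x, …, x⁴}.
Place the vectors as rows of a 3×5 matrix and reduce to echelon form.
The reduction yields 2 nonzero rows, so the rank is 2.
Since rank 2 < 3, the set is linearly dependent.

linearly dependent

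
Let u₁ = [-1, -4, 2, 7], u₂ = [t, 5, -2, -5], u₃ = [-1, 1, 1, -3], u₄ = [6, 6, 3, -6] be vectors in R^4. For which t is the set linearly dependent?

t = 5

The set is linearly dependent precisely when det[u₁; u₂; u₃; u₄] = 0.
Expanding, det = 57*t - 285.
This vanishes exactly when t = 5.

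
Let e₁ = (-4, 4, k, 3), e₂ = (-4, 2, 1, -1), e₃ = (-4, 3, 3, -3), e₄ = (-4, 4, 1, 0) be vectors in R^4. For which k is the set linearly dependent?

Dependence holds iff the 4×4 matrix [e₁ e₂ e₃ e₄] is singular.
Cofactor expansion gives det = -20*k - 28.
Setting this to zero gives k = -7/5.

k = -7/5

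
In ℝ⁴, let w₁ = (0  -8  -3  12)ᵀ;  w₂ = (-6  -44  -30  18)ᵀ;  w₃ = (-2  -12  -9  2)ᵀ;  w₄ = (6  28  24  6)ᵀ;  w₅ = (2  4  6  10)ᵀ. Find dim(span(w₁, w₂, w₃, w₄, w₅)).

2

Form the matrix with w₁, w₂, w₃, w₄, w₅ as columns and reduce.
There are 2 pivot columns, so rank = 2.
(With 5 elements in a 4-dimensional space the rank is at most 4.)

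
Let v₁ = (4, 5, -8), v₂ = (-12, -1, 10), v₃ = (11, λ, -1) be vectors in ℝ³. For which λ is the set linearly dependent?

λ = -29/4

Dependence holds iff the 3×3 matrix [v₁ v₂ v₃] is singular.
Cofactor expansion gives det = 56*λ + 406.
Solving 56*λ + 406 = 0 yields λ = -29/4.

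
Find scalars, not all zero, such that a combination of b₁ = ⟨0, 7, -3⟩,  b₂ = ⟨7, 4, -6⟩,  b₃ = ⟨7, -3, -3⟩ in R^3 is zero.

b₁ - b₂ + b₃ = 0

Set up α₁b₁ + … + α₃b₃ = 0 and solve the homogeneous system.
The free variable yields coefficients (1, -1, 1) (any nonzero multiple also works).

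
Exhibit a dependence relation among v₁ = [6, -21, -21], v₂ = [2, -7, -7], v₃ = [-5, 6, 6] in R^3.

Write the vectors as columns of a matrix and find a nonzero vector in its null space.
The free variable yields coefficients (1, -3, 0) (any nonzero multiple also works).

v₁ - 3v₂ = 0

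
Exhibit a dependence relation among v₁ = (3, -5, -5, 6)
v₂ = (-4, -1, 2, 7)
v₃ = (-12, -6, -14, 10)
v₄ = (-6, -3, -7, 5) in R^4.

v₃ - 2v₄ = 0

Set up α₁v₁ + … + α₄v₄ = 0 and solve the homogeneous system.
The free variable yields coefficients (0, 0, 1, -2) (any nonzero multiple also works).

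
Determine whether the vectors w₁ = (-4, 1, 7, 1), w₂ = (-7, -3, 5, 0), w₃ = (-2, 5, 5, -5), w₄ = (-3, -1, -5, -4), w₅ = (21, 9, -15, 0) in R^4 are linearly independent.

There are 5 vectors in a 4-dimensional space, so they cannot be linearly independent.

linearly dependent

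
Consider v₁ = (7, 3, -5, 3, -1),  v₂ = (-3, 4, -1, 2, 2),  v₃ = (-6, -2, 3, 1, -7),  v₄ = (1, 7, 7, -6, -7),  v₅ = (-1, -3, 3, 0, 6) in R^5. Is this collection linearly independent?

Form the 5×5 matrix with these as columns; its determinant is -17499.
A nonzero determinant means the columns are linearly independent.

linearly independent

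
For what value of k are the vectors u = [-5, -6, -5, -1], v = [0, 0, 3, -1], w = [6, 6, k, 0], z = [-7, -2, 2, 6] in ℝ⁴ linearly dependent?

The set is linearly dependent precisely when det[u; v; w; z] = 0.
Cofactor expansion gives det = 120 - 32*k.
Solving 120 - 32*k = 0 yields k = 15/4.

k = 15/4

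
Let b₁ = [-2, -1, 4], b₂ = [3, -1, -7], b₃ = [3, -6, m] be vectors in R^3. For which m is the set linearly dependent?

m = -9

Dependence holds iff the 3×3 matrix [b₁ b₂ b₃] is singular.
Cofactor expansion gives det = 5*m + 45.
Setting this to zero gives m = -9.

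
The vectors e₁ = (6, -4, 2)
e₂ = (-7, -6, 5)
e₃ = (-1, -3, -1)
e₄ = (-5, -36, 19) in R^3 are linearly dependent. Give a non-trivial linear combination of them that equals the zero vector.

Write the vectors as columns of a matrix and find a nonzero vector in its null space.
The free variable yields coefficients (3, 3, 2, -1) (any nonzero multiple also works).

3e₁ + 3e₂ + 2e₃ - e₄ = 0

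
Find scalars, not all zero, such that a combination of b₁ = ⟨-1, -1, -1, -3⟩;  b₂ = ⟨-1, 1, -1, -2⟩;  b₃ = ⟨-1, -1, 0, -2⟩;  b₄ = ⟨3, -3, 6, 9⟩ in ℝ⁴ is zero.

Solve the homogeneous system with b₁, b₂, b₃, b₄ as columns by row-reducing the coefficient matrix.
The free variable yields coefficients (3, 3, -3, 1) (any nonzero multiple also works).

3b₁ + 3b₂ - 3b₃ + b₄ = 0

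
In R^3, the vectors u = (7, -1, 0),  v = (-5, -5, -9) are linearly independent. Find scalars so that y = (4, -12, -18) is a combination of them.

Set up the augmented matrix [u | v | y] and row-reduce.
Row-reducing the augmented matrix gives the unique coefficients (α₁, α₂) = (2, 2).

y = 2u + 2v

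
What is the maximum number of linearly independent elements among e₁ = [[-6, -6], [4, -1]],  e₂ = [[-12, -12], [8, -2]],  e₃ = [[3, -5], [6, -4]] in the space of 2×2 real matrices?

2

Use coordinates relative to {E₁₁, E₁₂, E₂₁, E₂₂}.
Put the 4×3 matrix [e₁|e₂|e₃] into echelon form.
Reduction leaves 2 leading entries, giving rank 2.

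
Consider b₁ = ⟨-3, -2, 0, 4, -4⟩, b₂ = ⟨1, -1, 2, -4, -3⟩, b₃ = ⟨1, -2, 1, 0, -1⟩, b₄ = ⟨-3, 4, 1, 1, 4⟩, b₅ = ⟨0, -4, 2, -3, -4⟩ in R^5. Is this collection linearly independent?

linearly independent

Form the 5×5 matrix with these as columns; its determinant is -441.
A nonzero determinant means the columns are linearly independent.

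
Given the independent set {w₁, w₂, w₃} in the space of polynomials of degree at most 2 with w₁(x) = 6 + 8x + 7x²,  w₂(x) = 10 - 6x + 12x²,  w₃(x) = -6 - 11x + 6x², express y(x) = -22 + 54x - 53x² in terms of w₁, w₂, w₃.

y = w₁ - 4w₂ - 2w₃

Work in coordinates with respect to the standard basis {1, x, x²}.
Solve the system with w₁, w₂, w₃ as columns and y as the right-hand side.
Row-reducing the augmented matrix gives the unique coefficients (c₁, c₂, c₃) = (1, -4, -2).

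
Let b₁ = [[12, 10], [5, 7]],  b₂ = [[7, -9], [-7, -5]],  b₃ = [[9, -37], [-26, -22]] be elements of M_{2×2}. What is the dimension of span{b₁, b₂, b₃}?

Represent each element by its coordinate vector in ℝ⁴.
Row-reduce the 3×4 matrix with these as rows.
The echelon form has 2 nonzero rows, so the rank is 2.

dim = 2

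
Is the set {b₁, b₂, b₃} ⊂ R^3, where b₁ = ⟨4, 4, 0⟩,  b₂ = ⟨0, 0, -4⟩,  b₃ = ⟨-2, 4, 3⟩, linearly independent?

Form the 3×3 matrix with these as columns; its determinant is 96.
A nonzero determinant means the columns are linearly independent.

linearly independent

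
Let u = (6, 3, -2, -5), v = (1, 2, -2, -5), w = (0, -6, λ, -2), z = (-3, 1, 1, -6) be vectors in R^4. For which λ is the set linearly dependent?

λ = 40

The vectors are dependent exactly when the determinant of the matrix with rows u, v, w, z vanishes.
Cofactor expansion gives det = 560 - 14*λ.
Setting this to zero gives λ = 40.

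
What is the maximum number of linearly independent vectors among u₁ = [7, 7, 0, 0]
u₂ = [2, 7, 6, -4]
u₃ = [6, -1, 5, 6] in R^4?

Form the matrix with u₁, u₂, u₃ as columns and reduce.
The echelon form has 3 nonzero rows, so the rank is 3.

3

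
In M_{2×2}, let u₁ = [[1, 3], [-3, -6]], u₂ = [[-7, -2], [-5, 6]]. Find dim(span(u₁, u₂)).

Use coordinates relative to {E₁₁, E₁₂, E₂₁, E₂₂}.
Apply Gaussian elimination to the matrix whose rows are u₁, u₂.
Exactly 2 pivots survive; hence the rank is 2.

dim = 2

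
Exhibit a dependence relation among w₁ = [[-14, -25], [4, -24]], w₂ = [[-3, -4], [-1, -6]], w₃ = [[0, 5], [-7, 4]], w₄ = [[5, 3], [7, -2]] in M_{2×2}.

Pass to coordinate vectors relative to the basis {E₁₁, E₁₂, E₂₁, E₂₂}.
Set up α₁w₁ + … + α₄w₄ = 0 and solve the homogeneous system.
A generator of the null space is (1, -3, 2, 1).

w₁ - 3w₂ + 2w₃ + w₄ = 0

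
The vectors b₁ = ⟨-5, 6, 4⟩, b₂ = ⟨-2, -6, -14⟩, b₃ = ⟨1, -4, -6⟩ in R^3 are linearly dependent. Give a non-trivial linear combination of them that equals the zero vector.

Row-reduce the matrix with b₁, b₂, b₃ as columns; the null space gives the coefficients.
A generator of the null space is (1, -1, 3).

b₁ - b₂ + 3b₃ = 0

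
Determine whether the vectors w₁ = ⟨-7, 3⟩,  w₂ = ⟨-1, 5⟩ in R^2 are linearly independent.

linearly independent

Form the 2×2 matrix with these as columns; its determinant is -32.
A nonzero determinant means the columns are linearly independent.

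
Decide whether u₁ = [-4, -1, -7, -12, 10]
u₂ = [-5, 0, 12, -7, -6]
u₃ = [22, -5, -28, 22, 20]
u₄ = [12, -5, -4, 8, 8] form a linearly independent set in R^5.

Row-reduce the matrix whose columns are u₁, u₂, u₃, u₄.
The reduction yields 3 nonzero rows, so the rank is 3.
Since rank 3 < 4, the set is linearly dependent.
Indeed 2u₂ + u₃ - u₄ = 0.

linearly dependent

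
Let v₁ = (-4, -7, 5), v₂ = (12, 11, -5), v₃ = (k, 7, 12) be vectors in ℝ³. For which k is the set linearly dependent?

k = 38

Dependence holds iff the 3×3 matrix [v₁ v₂ v₃] is singular.
Cofactor expansion gives det = 760 - 20*k.
Setting this to zero gives k = 38.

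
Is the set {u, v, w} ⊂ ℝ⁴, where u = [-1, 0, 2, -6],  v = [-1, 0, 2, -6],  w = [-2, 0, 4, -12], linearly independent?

Two of the vectors are equal, giving an immediate dependence.

linearly dependent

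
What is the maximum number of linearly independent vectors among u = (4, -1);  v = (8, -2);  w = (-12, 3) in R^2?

1

Apply Gaussian elimination to the matrix whose rows are u, v, w.
Reduction leaves 1 leading entry, giving rank 1.
(With 3 elements in a 2-dimensional space the rank is at most 2.)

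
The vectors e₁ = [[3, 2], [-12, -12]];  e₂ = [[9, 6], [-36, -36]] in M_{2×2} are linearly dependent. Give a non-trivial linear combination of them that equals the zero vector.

Pass to coordinate vectors relative to the basis {E₁₁, E₁₂, E₂₁, E₂₂}.
Row-reduce the matrix with e₁, e₂ as columns; the null space gives the coefficients.
One solution (up to scaling) is (3, -1).

3e₁ - e₂ = 0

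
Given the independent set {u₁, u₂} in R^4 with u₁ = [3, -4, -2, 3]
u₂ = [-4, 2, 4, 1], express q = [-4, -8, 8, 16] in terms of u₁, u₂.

q = 4u₁ + 4u₂

Set up the augmented matrix [u₁ | u₂ | q] and row-reduce.
The system has the unique solution (c₁, c₂) = (4, 4).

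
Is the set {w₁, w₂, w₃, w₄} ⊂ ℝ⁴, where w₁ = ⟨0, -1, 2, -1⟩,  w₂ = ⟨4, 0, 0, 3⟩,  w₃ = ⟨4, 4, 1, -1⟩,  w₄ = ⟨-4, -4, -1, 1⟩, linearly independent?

linearly dependent

Form the 4×4 matrix with these as columns; its determinant is 0.
A zero determinant means the columns are linearly dependent.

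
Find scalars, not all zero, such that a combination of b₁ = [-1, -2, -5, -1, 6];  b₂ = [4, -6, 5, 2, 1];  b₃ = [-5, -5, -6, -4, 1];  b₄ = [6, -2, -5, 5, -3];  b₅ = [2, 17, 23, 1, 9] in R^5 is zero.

Solve the homogeneous system with b₁, b₂, b₃, b₄, b₅ as columns by row-reducing the coefficient matrix.
One solution (up to scaling) is (1, 0, -3, -2, -1).

b₁ - 3b₃ - 2b₄ - b₅ = 0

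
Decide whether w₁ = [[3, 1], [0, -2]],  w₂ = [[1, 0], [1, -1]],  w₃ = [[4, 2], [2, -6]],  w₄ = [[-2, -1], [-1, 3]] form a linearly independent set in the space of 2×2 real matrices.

linearly dependent

Take coordinates with respect to the standard basis {E₁₁, E₁₂, E₂₁, E₂₂}.
One vector is a scalar multiple of another, so the set is dependent.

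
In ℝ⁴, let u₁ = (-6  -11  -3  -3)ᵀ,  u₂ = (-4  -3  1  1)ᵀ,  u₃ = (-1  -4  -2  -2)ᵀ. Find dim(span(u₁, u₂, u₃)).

dim = 2

Row-reduce the 3×4 matrix with these as rows.
There are 2 pivot columns, so rank = 2.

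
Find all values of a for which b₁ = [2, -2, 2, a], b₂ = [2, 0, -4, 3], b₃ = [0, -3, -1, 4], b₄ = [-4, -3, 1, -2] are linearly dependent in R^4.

Dependence holds iff the 4×4 matrix [b₁ b₂ b₃ b₄] is singular.
Expanding, det = 204 - 36*a.
Setting this to zero gives a = 17/3.

a = 17/3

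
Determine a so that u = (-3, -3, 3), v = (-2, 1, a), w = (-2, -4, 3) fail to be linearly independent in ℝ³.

The set is linearly dependent precisely when det[u; v; w] = 0.
Cofactor expansion gives det = 3 - 6*a.
Solving 3 - 6*a = 0 yields a = 1/2.

a = 1/2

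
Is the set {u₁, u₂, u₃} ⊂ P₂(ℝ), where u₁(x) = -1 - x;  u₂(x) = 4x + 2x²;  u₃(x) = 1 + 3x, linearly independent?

Write each element as a coordinate vector in ℝ³ using {1, x, x²}.
Form the 3×3 matrix with these as columns; its determinant is 4.
A nonzero determinant means the columns are linearly independent.

linearly independent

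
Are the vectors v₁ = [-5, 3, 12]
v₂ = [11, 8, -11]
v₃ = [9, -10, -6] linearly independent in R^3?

Place the vectors as rows of a 3×3 matrix and reduce to echelon form.
The reduction yields 3 nonzero rows, so the rank is 3.
Since rank = 3 (the number of vectors), the set is linearly independent.

linearly independent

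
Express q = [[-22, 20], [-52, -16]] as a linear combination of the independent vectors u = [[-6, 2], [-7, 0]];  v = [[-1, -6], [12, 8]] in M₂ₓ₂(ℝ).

q = 4u - 2v

Take coordinate vectors relative to {E₁₁, E₁₂, E₂₁, E₂₂}.
Write q = α₁u + α₂v and equate components.
The system has the unique solution (α₁, α₂) = (4, -2).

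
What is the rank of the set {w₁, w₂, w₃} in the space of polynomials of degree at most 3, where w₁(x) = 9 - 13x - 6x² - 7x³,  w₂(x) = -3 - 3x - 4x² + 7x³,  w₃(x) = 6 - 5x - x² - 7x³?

2

Pass to coordinate vectors with respect to the basis {1, x, …, x³}.
Row-reduce the 3×4 matrix with these as rows.
There are 2 pivot columns, so rank = 2.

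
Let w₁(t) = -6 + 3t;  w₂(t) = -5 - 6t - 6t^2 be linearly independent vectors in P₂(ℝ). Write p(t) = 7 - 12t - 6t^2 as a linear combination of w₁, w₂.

p = -2w₁ + w₂

Identify each element with its coordinate vector in ℝ³ via {1, t, t^2}.
Since w₁, w₂ are independent, the coefficients expressing p are uniquely determined by a linear system.
Back-substitution yields (α₁, α₂) = (-2, 1).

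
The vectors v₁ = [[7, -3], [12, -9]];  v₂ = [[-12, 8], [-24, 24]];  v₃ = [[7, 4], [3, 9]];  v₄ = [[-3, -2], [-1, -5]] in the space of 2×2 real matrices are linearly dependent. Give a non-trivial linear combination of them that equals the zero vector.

Take coordinates with respect to {E₁₁, E₁₂, E₂₁, E₂₂}.
Set up α₁v₁ + … + α₄v₄ = 0 and solve the homogeneous system.
One solution (up to scaling) is (2, 1, 1, 3).

2v₁ + v₂ + v₃ + 3v₄ = 0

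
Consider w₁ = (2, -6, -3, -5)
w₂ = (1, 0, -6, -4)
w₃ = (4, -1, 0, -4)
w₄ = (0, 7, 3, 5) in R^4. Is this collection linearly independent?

linearly independent

Form the 4×4 matrix with these as columns; its determinant is 216.
A nonzero determinant means the columns are linearly independent.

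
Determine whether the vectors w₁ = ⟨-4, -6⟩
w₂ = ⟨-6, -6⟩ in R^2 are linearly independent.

The matrix [w₁|w₂] has determinant -12.
A nonzero determinant means the columns are linearly independent.

linearly independent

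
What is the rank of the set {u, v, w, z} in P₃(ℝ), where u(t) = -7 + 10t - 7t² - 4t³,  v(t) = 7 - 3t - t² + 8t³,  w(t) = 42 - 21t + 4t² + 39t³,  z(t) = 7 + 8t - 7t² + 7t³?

Represent each element by its coordinate vector in ℝ⁴.
Row-reduce the 4×4 matrix with these as rows.
Exactly 3 pivots survive; hence the rank is 3.

rank 3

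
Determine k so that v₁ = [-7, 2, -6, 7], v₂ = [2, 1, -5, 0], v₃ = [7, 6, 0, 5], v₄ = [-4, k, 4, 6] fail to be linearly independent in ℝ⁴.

The vectors are dependent exactly when the determinant of the matrix with rows v₁, v₂, v₃, v₄ vanishes.
The determinant works out to 480*k - 1020.
Setting this to zero gives k = 17/8.

k = 17/8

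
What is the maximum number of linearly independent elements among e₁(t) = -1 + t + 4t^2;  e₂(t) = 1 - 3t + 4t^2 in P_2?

2

Pass to coordinate vectors with respect to the basis {1, t, t^2}.
Apply Gaussian elimination to the matrix whose rows are e₁, e₂.
The echelon form has 2 nonzero rows, so the rank is 2.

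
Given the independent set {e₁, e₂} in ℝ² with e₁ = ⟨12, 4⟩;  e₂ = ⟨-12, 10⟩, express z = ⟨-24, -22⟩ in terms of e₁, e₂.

Solve the system with e₁, e₂ as columns and z as the right-hand side.
Back-substitution yields (a₁, a₂) = (-3, -1).

z = -3e₁ - e₂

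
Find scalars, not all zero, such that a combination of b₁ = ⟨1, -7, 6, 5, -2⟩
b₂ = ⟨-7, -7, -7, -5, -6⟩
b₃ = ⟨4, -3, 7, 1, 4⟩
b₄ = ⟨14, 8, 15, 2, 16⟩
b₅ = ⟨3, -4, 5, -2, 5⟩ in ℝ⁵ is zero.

Solve the homogeneous system with b₁, b₂, b₃, b₄, b₅ as columns by row-reducing the coefficient matrix.
One solution (up to scaling) is (1, 1, -2, 1, 0).

b₁ + b₂ - 2b₃ + b₄ = 0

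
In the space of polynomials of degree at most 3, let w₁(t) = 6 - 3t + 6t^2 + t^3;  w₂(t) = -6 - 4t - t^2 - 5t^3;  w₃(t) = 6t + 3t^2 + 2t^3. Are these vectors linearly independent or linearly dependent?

linearly independent

Take coordinates with respect to the standard basis {1, t, …, t^3}.
Place the vectors as rows of a 3×4 matrix and reduce to echelon form.
The reduction yields 3 nonzero rows, so the rank is 3.
Since rank = 3 (the number of vectors), the set is linearly independent.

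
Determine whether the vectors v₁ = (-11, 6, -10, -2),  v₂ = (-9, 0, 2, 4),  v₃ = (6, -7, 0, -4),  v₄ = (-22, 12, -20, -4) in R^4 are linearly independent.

linearly dependent

One vector is a scalar multiple of another, so the set is dependent.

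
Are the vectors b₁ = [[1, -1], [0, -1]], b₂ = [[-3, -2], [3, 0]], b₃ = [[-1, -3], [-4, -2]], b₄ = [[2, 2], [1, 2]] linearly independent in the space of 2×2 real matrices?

linearly independent

Write each element as a coordinate vector in ℝ⁴ using {E₁₁, E₁₂, E₂₁, E₂₂}.
Place the vectors as rows of a 4×4 matrix and reduce to echelon form.
The reduction yields 4 nonzero rows, so the rank is 4.
Since rank = 4 (the number of vectors), the set is linearly independent.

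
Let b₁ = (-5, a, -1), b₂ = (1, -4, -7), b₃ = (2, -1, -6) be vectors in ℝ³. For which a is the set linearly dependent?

a = -23/2

The vectors are dependent exactly when the determinant of the matrix with rows b₁, b₂, b₃ vanishes.
Expanding, det = -8*a - 92.
This vanishes exactly when a = -23/2.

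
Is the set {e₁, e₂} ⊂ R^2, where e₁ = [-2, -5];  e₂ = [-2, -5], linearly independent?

Place the vectors as rows of a 2×2 matrix and reduce to echelon form.
The reduction yields 1 nonzero row, so the rank is 1.
Since rank 1 < 2, the set is linearly dependent.

linearly dependent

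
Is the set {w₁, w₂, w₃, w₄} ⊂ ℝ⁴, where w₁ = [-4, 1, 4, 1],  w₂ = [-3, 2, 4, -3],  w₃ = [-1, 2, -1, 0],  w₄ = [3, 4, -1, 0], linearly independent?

linearly independent

Place the vectors as rows of a 4×4 matrix and reduce to echelon form.
The reduction yields 4 nonzero rows, so the rank is 4.
Since rank = 4 (the number of vectors), the set is linearly independent.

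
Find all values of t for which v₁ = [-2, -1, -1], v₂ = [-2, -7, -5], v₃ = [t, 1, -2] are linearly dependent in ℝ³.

The vectors are dependent exactly when the determinant of the matrix with rows v₁, v₂, v₃ vanishes.
Cofactor expansion gives det = -2*t - 32.
This vanishes exactly when t = -16.

t = -16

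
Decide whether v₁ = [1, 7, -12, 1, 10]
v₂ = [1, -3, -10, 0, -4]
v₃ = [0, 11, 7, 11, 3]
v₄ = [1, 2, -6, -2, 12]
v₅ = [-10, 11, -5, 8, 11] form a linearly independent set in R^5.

linearly independent

Row-reduce the matrix whose columns are v₁, v₂, v₃, v₄, v₅.
The reduction yields 5 nonzero rows, so the rank is 5.
Since rank = 5 (the number of vectors), the set is linearly independent.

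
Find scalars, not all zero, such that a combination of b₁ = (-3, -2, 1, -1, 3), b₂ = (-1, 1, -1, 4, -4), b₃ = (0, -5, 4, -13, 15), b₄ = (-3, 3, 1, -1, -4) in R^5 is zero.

Write the vectors as columns of a matrix and find a nonzero vector in its null space.
The free variable yields coefficients (1, -3, -1, 0) (any nonzero multiple also works).

b₁ - 3b₂ - b₃ = 0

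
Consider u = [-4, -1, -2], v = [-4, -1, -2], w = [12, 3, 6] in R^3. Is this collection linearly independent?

Row-reduce the matrix whose columns are u, v, w.
The reduction yields 1 nonzero row, so the rank is 1.
Since rank 1 < 3, the set is linearly dependent.

linearly dependent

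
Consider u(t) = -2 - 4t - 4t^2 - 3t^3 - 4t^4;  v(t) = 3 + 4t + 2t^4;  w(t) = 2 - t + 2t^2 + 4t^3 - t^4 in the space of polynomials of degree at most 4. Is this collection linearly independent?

linearly independent

Write each element as a coordinate vector in ℝ⁵ using {1, t, …, t^4}.
Place the vectors as rows of a 3×5 matrix and reduce to echelon form.
The reduction yields 3 nonzero rows, so the rank is 3.
Since rank = 3 (the number of vectors), the set is linearly independent.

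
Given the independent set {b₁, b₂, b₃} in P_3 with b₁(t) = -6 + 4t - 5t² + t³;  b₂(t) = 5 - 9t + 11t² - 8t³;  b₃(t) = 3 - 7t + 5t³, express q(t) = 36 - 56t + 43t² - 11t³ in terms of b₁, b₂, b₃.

Identify each element with its coordinate vector in ℝ⁴ via {1, t, …, t³}.
Set up the augmented matrix [b₁ | b₂ | b₃ | q] and row-reduce.
Back-substitution yields (α₁, α₂, α₃) = (-2, 3, 3).

q = -2b₁ + 3b₂ + 3b₃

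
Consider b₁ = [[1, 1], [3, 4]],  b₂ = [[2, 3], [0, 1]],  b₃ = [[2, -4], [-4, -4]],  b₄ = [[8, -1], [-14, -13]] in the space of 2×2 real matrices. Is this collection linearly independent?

linearly dependent

Write each element as a coordinate vector in ℝ⁴ using {E₁₁, E₁₂, E₂₁, E₂₂}.
Row-reduce the matrix whose columns are b₁, b₂, b₃, b₄.
The reduction yields 3 nonzero rows, so the rank is 3.
Since rank 3 < 4, the set is linearly dependent.
Indeed 2b₁ - 3b₂ - 2b₃ + b₄ = 0.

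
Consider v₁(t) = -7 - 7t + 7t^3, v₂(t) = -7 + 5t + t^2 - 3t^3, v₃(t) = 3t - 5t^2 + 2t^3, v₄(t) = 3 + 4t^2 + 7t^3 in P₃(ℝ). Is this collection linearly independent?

linearly independent

Take coordinates with respect to the standard basis {1, t, …, t^3}.
Place the vectors as rows of a 4×4 matrix and reduce to echelon form.
The reduction yields 4 nonzero rows, so the rank is 4.
Since rank = 4 (the number of vectors), the set is linearly independent.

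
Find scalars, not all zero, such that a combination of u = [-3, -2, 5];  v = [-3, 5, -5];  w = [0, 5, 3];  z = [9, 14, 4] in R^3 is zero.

Row-reduce the matrix with u, v, w, z as columns; the null space gives the coefficients.
A generator of the null space is (2, 1, -3, 1).

2u + v - 3w + z = 0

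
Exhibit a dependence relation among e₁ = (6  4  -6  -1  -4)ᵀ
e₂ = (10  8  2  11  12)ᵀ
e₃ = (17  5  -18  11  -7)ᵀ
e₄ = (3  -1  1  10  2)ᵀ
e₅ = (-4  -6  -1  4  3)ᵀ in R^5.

3e₁ - e₃ + e₄ + e₅ = 0

Set up α₁e₁ + … + α₅e₅ = 0 and solve the homogeneous system.
One solution (up to scaling) is (3, 0, -1, 1, 1).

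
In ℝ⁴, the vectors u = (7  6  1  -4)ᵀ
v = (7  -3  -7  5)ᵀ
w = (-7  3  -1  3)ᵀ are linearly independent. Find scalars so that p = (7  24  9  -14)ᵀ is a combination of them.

p = 3u - v + w

Set up the augmented matrix [u | v | w | p] and row-reduce.
Back-substitution yields (a₁, a₂, a₃) = (3, -1, 1).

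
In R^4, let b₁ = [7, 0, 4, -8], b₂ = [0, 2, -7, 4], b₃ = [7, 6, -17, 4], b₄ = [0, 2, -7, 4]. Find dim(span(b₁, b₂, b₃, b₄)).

dim = 2

Put the 4×4 matrix [b₁|b₂|b₃|b₄] into echelon form.
Reduction leaves 2 leading entries, giving rank 2.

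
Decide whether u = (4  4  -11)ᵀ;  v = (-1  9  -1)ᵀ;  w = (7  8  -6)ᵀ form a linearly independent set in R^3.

linearly independent

Row-reduce the matrix whose columns are u, v, w.
The reduction yields 3 nonzero rows, so the rank is 3.
Since rank = 3 (the number of vectors), the set is linearly independent.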